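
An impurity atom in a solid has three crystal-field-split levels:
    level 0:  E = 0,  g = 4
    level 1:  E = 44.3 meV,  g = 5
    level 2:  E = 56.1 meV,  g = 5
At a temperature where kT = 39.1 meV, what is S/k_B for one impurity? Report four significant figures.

Eᵢ/kT = 0, 1.13299, 1.43478.
Z = Σ gᵢe^(−Eᵢ/kT) = 4·e^(−0) + 5·e^(−1.13299) + 5·e^(−1.43478) = 4.00000 + 1.61034 + 1.19084 = 6.80118.
⟨E⟩ = Σ EᵢPᵢ = 20.3118 meV.
S/k_B = ln Z + ⟨E⟩/kT = ln(6.80118) + 20.3118/39.1 = 1.91710 + 0.519483 = 2.437.

2.437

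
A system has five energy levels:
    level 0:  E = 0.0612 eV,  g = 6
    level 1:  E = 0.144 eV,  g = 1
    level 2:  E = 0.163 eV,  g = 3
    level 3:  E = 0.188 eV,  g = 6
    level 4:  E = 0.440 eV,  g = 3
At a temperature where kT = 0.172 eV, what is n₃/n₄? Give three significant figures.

8.66

n₃/n₄ = (g₃/g₄) exp[−(E₃−E₄)/kT] = (6/3) × exp(−(-0.252 eV)/(0.172 eV)) = (6/3) × exp(1.4651) = 8.66.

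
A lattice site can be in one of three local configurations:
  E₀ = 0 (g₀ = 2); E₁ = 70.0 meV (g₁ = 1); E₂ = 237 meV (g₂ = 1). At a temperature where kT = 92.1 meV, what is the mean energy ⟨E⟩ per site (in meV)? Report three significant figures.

20.0 meV

Eᵢ/kT = 0, 0.76004, 2.5733.
Z = Σ gᵢe^(−Eᵢ/kT) = 2·e^(−0) + 1·e^(−0.76004) + 1·e^(−2.5733) = 2.0000 + 0.46765 + 0.076283 = 2.5439.
⟨E⟩ = Σ Eᵢ gᵢe^(−Eᵢ/kT) / Z = (0·2.0000 + 70.0·0.46765 + 237·0.076283) / 2.5439 = 20.0 meV.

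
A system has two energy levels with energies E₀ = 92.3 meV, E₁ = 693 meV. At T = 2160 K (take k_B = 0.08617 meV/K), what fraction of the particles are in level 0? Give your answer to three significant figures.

0.962

k_BT = 0.08617 × 2160 K = 186.13 meV.
Eᵢ/kT = 0.49589, 3.7232.
Z = Σ e^(−Eᵢ/kT) = e^(−0.49589) + e^(−3.7232) = 0.60903 + 0.024157 = 0.63319.
P₀ = e^(−E₀/kT) / Z = 0.60903/0.63319 = 0.962.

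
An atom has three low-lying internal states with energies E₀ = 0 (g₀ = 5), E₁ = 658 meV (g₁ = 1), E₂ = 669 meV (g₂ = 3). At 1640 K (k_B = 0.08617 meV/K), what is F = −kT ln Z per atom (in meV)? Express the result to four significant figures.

-228.5 meV

k_BT = 0.08617 × 1640 K = 141.319 meV.
Eᵢ/kT = 0, 4.65613, 4.73397.
Z = Σ gᵢe^(−Eᵢ/kT) = 5·e^(−0) + 1·e^(−4.65613) + 3·e^(−4.73397) = 5.00000 + 0.00950317 + 0.0263745 = 5.03588.
F = −kT ln Z = −141.319 × ln(5.03588) = −141.319 × 1.61659 = -228.5 meV.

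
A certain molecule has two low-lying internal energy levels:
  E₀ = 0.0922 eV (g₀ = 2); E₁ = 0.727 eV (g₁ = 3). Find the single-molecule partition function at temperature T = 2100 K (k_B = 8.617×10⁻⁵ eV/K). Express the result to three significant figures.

Z = 1.26

k_BT = 8.617×10⁻⁵ × 2100 K = 0.18096 eV.
Eᵢ/kT = 0.50950, 4.0175.
Z = Σ gᵢe^(−Eᵢ/kT) = 2·e^(−0.50950) + 3·e^(−4.0175) = 1.2016 + 0.053994 = 1.2556.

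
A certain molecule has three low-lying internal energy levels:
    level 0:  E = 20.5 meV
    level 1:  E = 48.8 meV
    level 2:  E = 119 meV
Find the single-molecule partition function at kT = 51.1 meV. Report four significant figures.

Eᵢ/kT = 0.401174, 0.954990, 2.32877.
Z = Σ e^(−Eᵢ/kT) = e^(−0.401174) + e^(−0.954990) + e^(−2.32877) = 0.669534 + 0.384816 + 0.0974155 = 1.15177.

Z = 1.152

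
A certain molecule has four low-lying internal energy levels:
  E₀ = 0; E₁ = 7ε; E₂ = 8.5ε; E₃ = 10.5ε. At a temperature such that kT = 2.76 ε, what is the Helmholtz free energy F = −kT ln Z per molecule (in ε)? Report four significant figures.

-0.3795 ε

Eᵢ/kT = 0, 2.53623, 3.07971, 3.80435.
Z = Σ e^(−Eᵢ/kT) = e^(−0) + e^(−2.53623) + e^(−3.07971) + e^(−3.80435) = 1.00000 + 0.0791643 + 0.0459726 + 0.0222737 = 1.14741.
F = −kT ln Z = −2.76 × ln(1.14741) = −2.76 × 0.137507 = -0.3795 ε.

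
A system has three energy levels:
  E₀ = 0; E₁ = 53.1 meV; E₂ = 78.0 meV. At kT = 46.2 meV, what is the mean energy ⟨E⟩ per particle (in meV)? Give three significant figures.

20.8 meV

Eᵢ/kT = 0, 1.1494, 1.6883.
Z = Σ e^(−Eᵢ/kT) = e^(−0) + e^(−1.1494) + e^(−1.6883) = 1.0000 + 0.31683 + 0.18483 = 1.5017.
⟨E⟩ = Σ Eᵢ e^(−Eᵢ/kT) / Z = (0·1.0000 + 53.1·0.31683 + 78.0·0.18483) / 1.5017 = 20.8 meV.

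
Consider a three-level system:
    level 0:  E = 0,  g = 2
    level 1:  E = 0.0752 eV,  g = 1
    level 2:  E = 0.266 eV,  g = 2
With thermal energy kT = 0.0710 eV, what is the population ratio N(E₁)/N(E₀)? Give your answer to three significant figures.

n₁/n₀ = (g₁/g₀) exp[−(E₁−E₀)/kT] = (1/2) × exp(−(0.0752 eV)/(0.0710 eV)) = (1/2) × exp(-1.0592) = 0.173.

0.173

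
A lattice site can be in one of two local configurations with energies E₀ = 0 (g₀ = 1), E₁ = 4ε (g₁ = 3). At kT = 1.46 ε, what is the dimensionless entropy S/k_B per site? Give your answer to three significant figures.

0.622

Eᵢ/kT = 0, 2.7397.
Z = Σ gᵢe^(−Eᵢ/kT) = 1·e^(−0) + 3·e^(−2.7397) = 1.0000 + 0.19377 = 1.1938.
⟨E⟩ = Σ EᵢPᵢ = 0.64925 ε.
S/k_B = ln Z + ⟨E⟩/kT = ln(1.1938) + 0.64925/1.46 = 0.17714 + 0.44469 = 0.622.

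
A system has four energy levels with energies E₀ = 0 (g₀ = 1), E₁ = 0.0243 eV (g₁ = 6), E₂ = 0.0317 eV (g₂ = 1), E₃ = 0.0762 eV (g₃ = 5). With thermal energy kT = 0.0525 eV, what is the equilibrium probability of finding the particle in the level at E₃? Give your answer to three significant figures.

0.180

Eᵢ/kT = 0, 0.46286, 0.60381, 1.4514.
Z = Σ gᵢe^(−Eᵢ/kT) = 1·e^(−0) + 6·e^(−0.46286) + 1·e^(−0.60381) + 5·e^(−1.4514) = 1.0000 + 3.7769 + 0.54672 + 1.1712 = 6.4948.
P₃ = g₃ e^(−E₃/kT) / Z = 1.1712/6.4948 = 0.180.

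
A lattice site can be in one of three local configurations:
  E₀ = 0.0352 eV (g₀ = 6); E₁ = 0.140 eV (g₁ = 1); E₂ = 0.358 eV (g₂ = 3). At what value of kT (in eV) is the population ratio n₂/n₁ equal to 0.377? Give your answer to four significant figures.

0.1051 eV

n₂/n₁ = (g₂/g₁) exp[−(E₂−E₁)/kT] = 0.377.
⇒ (E₂−E₁)/kT = ln((3/1)/0.377) = ln(7.95756) = 2.07412.
kT = 0.218 eV / 2.07412 = 0.1051 eV.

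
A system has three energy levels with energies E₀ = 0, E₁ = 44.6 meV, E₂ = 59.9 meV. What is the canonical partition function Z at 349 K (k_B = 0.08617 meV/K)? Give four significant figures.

k_BT = 0.08617 × 349 K = 30.0733 meV.
Eᵢ/kT = 0, 1.48304, 1.99180.
Z = Σ e^(−Eᵢ/kT) = e^(−0) + e^(−1.48304) + e^(−1.99180) = 1.00000 + 0.226947 + 0.136450 = 1.36340.

Z = 1.363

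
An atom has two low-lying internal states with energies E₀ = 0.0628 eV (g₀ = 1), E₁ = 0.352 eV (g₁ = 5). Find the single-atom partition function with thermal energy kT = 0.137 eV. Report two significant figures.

Eᵢ/kT = 0.4584, 2.569.
Z = Σ gᵢe^(−Eᵢ/kT) = 1·e^(−0.4584) + 5·e^(−2.569) = 0.6323 + 0.3831 = 1.015.

Z = 1.0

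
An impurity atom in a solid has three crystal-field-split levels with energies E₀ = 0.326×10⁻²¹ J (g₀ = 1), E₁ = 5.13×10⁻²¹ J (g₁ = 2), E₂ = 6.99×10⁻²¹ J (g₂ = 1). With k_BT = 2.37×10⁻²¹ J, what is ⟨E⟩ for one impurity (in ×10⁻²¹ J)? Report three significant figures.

Eᵢ/kT = 0.13755, 2.1646, 2.9494.
Z = Σ gᵢe^(−Eᵢ/kT) = 1·e^(−0.13755) + 2·e^(−2.1646) + 1·e^(−2.9494) = 0.87149 + 0.22959 + 0.052371 = 1.1535.
⟨E⟩ = Σ Eᵢ gᵢe^(−Eᵢ/kT) / Z = (0.326·0.87149 + 5.13·0.22959 + 6.99·0.052371) / 1.1535 = 1.58 ×10⁻²¹ J.

1.58 ×10⁻²¹ J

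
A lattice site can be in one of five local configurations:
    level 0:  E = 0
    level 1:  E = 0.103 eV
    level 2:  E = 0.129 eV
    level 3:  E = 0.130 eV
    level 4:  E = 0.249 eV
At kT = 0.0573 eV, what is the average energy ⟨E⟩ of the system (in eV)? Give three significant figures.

Eᵢ/kT = 0, 1.7976, 2.2513, 2.2688, 4.3455.
Z = Σ e^(−Eᵢ/kT) = e^(−0) + e^(−1.7976) + e^(−2.2513) + e^(−2.2688) + e^(−4.3455) = 1.0000 + 0.16570 + 0.10526 + 0.10344 + 0.012965 = 1.3874.
⟨E⟩ = Σ Eᵢ e^(−Eᵢ/kT) / Z = (0·1.0000 + 0.103·0.16570 + 0.129·0.10526 + 0.130·0.10344 + 0.249·0.012965) / 1.3874 = 0.0341 eV.

0.0341 eV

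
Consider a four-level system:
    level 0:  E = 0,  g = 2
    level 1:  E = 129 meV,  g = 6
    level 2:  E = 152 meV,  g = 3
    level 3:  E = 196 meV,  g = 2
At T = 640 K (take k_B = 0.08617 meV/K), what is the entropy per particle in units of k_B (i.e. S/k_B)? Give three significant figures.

k_BT = 0.08617 × 640 K = 55.149 meV.
Eᵢ/kT = 0, 2.3391, 2.7562, 3.5540.
Z = Σ gᵢe^(−Eᵢ/kT) = 2·e^(−0) + 6·e^(−2.3391) + 3·e^(−2.7562) + 2·e^(−3.5540) = 2.0000 + 0.57849 + 0.19060 + 0.057220 = 2.8263.
⟨E⟩ = Σ EᵢPᵢ = 40.623 meV.
S/k_B = ln Z + ⟨E⟩/kT = ln(2.8263) + 40.623/55.149 = 1.0390 + 0.73660 = 1.78.

1.78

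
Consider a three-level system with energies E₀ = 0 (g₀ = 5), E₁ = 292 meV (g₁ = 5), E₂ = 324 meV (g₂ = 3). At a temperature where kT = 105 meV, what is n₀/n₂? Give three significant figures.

n₀/n₂ = (g₀/g₂) exp[−(E₀−E₂)/kT] = (5/3) × exp(−(-324 meV)/(105 meV)) = (5/3) × exp(3.0857) = 36.5.

36.5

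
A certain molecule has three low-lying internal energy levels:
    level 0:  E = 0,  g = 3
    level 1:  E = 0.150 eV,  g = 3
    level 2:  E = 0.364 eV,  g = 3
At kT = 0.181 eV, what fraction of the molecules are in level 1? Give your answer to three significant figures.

Eᵢ/kT = 0, 0.82873, 2.0110.
Z = Σ gᵢe^(−Eᵢ/kT) = 3·e^(−0) + 3·e^(−0.82873) + 3·e^(−2.0110) = 3.0000 + 1.3098 + 0.40156 = 4.7114.
P₁ = g₁ e^(−E₁/kT) / Z = 1.3098/4.7114 = 0.278.

0.278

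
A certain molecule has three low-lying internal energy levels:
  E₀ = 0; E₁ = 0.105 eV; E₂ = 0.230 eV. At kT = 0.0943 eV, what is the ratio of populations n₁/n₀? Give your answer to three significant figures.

0.328

n₁/n₀ = exp[−(E₁−E₀)/kT] = exp(−(0.105 eV)/(0.0943 eV)) = exp(-1.1135) = 0.328.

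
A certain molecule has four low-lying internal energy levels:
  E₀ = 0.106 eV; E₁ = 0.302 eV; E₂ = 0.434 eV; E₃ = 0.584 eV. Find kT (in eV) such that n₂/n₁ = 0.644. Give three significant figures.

n₂/n₁ = exp[−(E₂−E₁)/kT] = 0.644.
⇒ (E₂−E₁)/kT = ln(1/0.644) = ln(1.5528) = 0.44006.
kT = 0.132 eV / 0.44006 = 0.300 eV.

0.300 eV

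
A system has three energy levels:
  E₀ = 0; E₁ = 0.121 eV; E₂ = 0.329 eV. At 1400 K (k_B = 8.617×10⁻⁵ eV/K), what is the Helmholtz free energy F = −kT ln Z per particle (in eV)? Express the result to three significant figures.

k_BT = 8.617×10⁻⁵ × 1400 K = 0.12064 eV.
Eᵢ/kT = 0, 1.0030, 2.7271.
Z = Σ e^(−Eᵢ/kT) = e^(−0) + e^(−1.0030) + e^(−2.7271) = 1.0000 + 0.36678 + 0.065409 = 1.4322.
F = −kT ln Z = −0.12064 × ln(1.4322) = −0.12064 × 0.35921 = -0.0433 eV.

-0.0433 eV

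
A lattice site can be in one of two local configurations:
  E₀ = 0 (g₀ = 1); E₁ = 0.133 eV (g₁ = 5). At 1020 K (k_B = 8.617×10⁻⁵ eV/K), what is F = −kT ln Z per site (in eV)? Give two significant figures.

k_BT = 8.617×10⁻⁵ × 1020 K = 0.08789 eV.
Eᵢ/kT = 0, 1.513.
Z = Σ gᵢe^(−Eᵢ/kT) = 1·e^(−0) + 5·e^(−1.513) = 1.000 + 1.101 = 2.101.
F = −kT ln Z = −0.08789 × ln(2.101) = −0.08789 × 0.7424 = -0.065 eV.

-0.065 eV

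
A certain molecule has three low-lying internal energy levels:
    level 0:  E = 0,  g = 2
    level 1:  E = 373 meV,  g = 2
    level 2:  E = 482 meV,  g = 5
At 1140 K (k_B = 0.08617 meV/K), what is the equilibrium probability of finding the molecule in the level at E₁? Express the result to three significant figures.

0.0216

k_BT = 0.08617 × 1140 K = 98.234 meV.
Eᵢ/kT = 0, 3.7971, 4.9067.
Z = Σ gᵢe^(−Eᵢ/kT) = 2·e^(−0) + 2·e^(−3.7971) + 5·e^(−4.9067) = 2.0000 + 0.044871 + 0.036984 = 2.0819.
P₁ = g₁ e^(−E₁/kT) / Z = 0.044871/2.0819 = 0.0216.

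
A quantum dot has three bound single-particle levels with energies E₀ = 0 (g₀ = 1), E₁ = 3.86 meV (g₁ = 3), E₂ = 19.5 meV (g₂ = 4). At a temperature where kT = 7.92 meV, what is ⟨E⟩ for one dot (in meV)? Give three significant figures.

Eᵢ/kT = 0, 0.48737, 2.4621.
Z = Σ gᵢe^(−Eᵢ/kT) = 1·e^(−0) + 3·e^(−0.48737) + 4·e^(−2.4621) = 1.0000 + 1.8427 + 0.34102 = 3.1837.
⟨E⟩ = Σ Eᵢ gᵢe^(−Eᵢ/kT) / Z = (0·1.0000 + 3.86·1.8427 + 19.5·0.34102) / 3.1837 = 4.32 meV.

4.32 meV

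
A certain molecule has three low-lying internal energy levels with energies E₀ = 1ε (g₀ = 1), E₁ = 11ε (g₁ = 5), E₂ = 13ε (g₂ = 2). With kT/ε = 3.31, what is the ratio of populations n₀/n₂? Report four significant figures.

18.77

n₀/n₂ = (g₀/g₂) exp[−(E₀−E₂)/kT] = (1/2) × exp(−(-12ε)/(3.31ε)) = (1/2) × exp(3.62538) = 18.77.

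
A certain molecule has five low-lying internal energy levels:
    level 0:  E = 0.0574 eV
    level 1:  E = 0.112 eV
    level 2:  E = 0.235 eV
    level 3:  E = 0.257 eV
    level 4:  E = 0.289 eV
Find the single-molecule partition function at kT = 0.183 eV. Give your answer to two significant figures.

Eᵢ/kT = 0.3137, 0.6120, 1.284, 1.404, 1.579.
Z = Σ e^(−Eᵢ/kT) = e^(−0.3137) + e^(−0.6120) + e^(−1.284) + e^(−1.404) + e^(−1.579) = 0.7307 + 0.5423 + 0.2769 + 0.2456 + 0.2062 = 2.002.

Z = 2.0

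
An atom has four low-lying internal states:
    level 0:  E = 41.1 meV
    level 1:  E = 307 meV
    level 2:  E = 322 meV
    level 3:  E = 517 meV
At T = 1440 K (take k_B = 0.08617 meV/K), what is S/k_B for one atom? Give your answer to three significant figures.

k_BT = 0.08617 × 1440 K = 124.08 meV.
Eᵢ/kT = 0.33124, 2.4742, 2.5951, 4.1667.
Z = Σ e^(−Eᵢ/kT) = e^(−0.33124) + e^(−2.4742) + e^(−2.5951) + e^(−4.1667) = 0.71803 + 0.084230 + 0.074638 + 0.015503 = 0.89240.
⟨E⟩ = Σ EᵢPᵢ = 97.958 meV.
S/k_B = ln Z + ⟨E⟩/kT = ln(0.89240) + 97.958/124.08 = -0.11384 + 0.78947 = 0.676.

0.676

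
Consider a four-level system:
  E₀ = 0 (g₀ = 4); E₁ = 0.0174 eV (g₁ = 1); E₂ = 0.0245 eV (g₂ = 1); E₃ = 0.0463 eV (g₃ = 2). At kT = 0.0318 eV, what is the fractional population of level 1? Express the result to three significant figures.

0.105

Eᵢ/kT = 0, 0.54717, 0.77044, 1.4560.
Z = Σ gᵢe^(−Eᵢ/kT) = 4·e^(−0) + 1·e^(−0.54717) + 1·e^(−0.77044) + 2·e^(−1.4560) = 4.0000 + 0.57858 + 0.46281 + 0.46633 = 5.5077.
P₁ = g₁ e^(−E₁/kT) / Z = 0.57858/5.5077 = 0.105.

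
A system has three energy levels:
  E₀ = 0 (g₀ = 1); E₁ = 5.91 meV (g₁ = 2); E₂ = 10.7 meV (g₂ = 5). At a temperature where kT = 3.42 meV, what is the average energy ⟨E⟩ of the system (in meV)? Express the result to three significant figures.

2.82 meV

Eᵢ/kT = 0, 1.7281, 3.1287.
Z = Σ gᵢe^(−Eᵢ/kT) = 1·e^(−0) + 2·e^(−1.7281) + 5·e^(−3.1287) = 1.0000 + 0.35524 + 0.21887 = 1.5741.
⟨E⟩ = Σ Eᵢ gᵢe^(−Eᵢ/kT) / Z = (0·1.0000 + 5.91·0.35524 + 10.7·0.21887) / 1.5741 = 2.82 meV.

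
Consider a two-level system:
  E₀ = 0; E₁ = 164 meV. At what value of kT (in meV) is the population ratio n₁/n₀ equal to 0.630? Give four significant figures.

n₁/n₀ = exp[−(E₁−E₀)/kT] = 0.630.
⇒ (E₁−E₀)/kT = ln(1/0.630) = ln(1.58730) = 0.462034.
kT = 164 meV / 0.462034 = 355.0 meV.

355.0 meV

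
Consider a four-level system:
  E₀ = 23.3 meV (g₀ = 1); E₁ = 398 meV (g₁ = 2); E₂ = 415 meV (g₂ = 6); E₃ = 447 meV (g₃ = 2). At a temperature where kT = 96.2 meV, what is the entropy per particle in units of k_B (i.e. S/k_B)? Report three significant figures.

0.740

Eᵢ/kT = 0.24220, 4.1372, 4.3139, 4.6466.
Z = Σ gᵢe^(−Eᵢ/kT) = 1·e^(−0.24220) + 2·e^(−4.1372) + 6·e^(−4.3139) + 2·e^(−4.6466) = 0.78490 + 0.031935 + 0.080288 + 0.019188 = 0.91631.
⟨E⟩ = Σ EᵢPᵢ = 79.553 meV.
S/k_B = ln Z + ⟨E⟩/kT = ln(0.91631) + 79.553/96.2 = -0.087401 + 0.82695 = 0.740.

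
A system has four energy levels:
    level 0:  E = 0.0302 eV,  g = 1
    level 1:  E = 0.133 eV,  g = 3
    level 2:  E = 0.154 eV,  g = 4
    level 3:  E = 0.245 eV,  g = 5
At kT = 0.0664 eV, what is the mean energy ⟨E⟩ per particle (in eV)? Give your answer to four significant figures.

Eᵢ/kT = 0.454819, 2.00301, 2.31928, 3.68976.
Z = Σ gᵢe^(−Eᵢ/kT) = 1·e^(−0.454819) + 3·e^(−2.00301) + 4·e^(−2.31928) + 5·e^(−3.68976) = 0.634563 + 0.404786 + 0.393377 + 0.124890 = 1.55762.
⟨E⟩ = Σ Eᵢ gᵢe^(−Eᵢ/kT) / Z = (0.0302·0.634563 + 0.133·0.404786 + 0.154·0.393377 + 0.245·0.124890) / 1.55762 = 0.1054 eV.

0.1054 eV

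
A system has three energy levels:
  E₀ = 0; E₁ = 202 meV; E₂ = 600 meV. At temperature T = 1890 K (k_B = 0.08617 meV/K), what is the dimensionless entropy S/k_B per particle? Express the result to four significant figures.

k_BT = 0.08617 × 1890 K = 162.861 meV.
Eᵢ/kT = 0, 1.24032, 3.68412.
Z = Σ e^(−Eᵢ/kT) = e^(−0) + e^(−1.24032) + e^(−3.68412) = 1.00000 + 0.289292 + 0.0251193 = 1.31441.
⟨E⟩ = Σ EᵢPᵢ = 55.9251 meV.
S/k_B = ln Z + ⟨E⟩/kT = ln(1.31441) + 55.9251/162.861 = 0.273388 + 0.343392 = 0.6168.

0.6168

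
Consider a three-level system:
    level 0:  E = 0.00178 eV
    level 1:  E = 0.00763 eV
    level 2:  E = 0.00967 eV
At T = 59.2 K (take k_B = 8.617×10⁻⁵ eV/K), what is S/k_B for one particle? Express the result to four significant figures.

0.8789

k_BT = 8.617×10⁻⁵ × 59.2 K = 0.00510126 eV.
Eᵢ/kT = 0.348933, 1.49571, 1.89561.
Z = Σ e^(−Eᵢ/kT) = e^(−0.348933) + e^(−1.49571) + e^(−1.89561) = 0.705440 + 0.224089 + 0.150227 = 1.07976.
⟨E⟩ = Σ EᵢPᵢ = 0.00409181 eV.
S/k_B = ln Z + ⟨E⟩/kT = ln(1.07976) + 0.00409181/0.00510126 = 0.0767388 + 0.802118 = 0.8789.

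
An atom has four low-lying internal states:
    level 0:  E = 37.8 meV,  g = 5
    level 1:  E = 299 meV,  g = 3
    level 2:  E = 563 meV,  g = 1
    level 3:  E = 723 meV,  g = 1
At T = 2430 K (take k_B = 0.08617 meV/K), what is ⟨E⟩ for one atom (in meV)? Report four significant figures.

86.93 meV

k_BT = 0.08617 × 2430 K = 209.393 meV.
Eᵢ/kT = 0.180522, 1.42794, 2.68872, 3.45284.
Z = Σ gᵢe^(−Eᵢ/kT) = 5·e^(−0.180522) + 3·e^(−1.42794) + 1·e^(−2.68872) + 1·e^(−3.45284) = 4.17417 + 0.719407 + 0.0679679 + 0.0316556 = 4.99320.
⟨E⟩ = Σ Eᵢ gᵢe^(−Eᵢ/kT) / Z = (37.8·4.17417 + 299·0.719407 + 563·0.0679679 + 723·0.0316556) / 4.99320 = 86.93 meV.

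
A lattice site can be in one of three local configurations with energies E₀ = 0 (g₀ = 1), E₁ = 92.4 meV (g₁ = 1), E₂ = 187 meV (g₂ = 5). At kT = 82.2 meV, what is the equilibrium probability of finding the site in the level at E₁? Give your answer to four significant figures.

Eᵢ/kT = 0, 1.12409, 2.27494.
Z = Σ gᵢe^(−Eᵢ/kT) = 1·e^(−0) + 1·e^(−1.12409) + 5·e^(−2.27494) = 1.00000 + 0.324948 + 0.514015 = 1.83896.
P₁ = g₁ e^(−E₁/kT) / Z = 0.324948/1.83896 = 0.1767.

0.1767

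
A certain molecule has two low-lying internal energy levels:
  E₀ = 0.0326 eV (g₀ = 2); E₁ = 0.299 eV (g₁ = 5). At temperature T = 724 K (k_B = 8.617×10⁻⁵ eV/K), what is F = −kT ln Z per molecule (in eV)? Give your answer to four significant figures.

k_BT = 8.617×10⁻⁵ × 724 K = 0.0623871 eV.
Eᵢ/kT = 0.522544, 4.79266.
Z = Σ gᵢe^(−Eᵢ/kT) = 2·e^(−0.522544) + 5·e^(−4.79266) = 1.18602 + 0.0414519 = 1.22747.
F = −kT ln Z = −0.0623871 × ln(1.22747) = −0.0623871 × 0.204955 = -0.01279 eV.

-0.01279 eV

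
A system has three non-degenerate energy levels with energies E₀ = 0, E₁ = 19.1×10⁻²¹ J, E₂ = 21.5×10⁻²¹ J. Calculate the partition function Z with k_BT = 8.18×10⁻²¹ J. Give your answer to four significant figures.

Eᵢ/kT = 0, 2.33496, 2.62836.
Z = Σ e^(−Eᵢ/kT) = e^(−0) + e^(−2.33496) + e^(−2.62836) = 1.00000 + 0.0968144 + 0.0721968 = 1.16901.

Z = 1.169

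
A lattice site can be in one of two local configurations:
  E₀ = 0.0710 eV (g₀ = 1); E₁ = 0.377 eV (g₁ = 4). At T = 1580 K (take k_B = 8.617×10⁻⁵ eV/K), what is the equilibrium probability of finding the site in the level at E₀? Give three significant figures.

0.703

k_BT = 8.617×10⁻⁵ × 1580 K = 0.13615 eV.
Eᵢ/kT = 0.52148, 2.7690.
Z = Σ gᵢe^(−Eᵢ/kT) = 1·e^(−0.52148) + 4·e^(−2.7690) = 0.59364 + 0.25090 = 0.84454.
P₀ = g₀ e^(−E₀/kT) / Z = 0.59364/0.84454 = 0.703.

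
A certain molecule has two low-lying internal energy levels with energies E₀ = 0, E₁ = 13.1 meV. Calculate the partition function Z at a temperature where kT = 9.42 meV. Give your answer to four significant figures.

Eᵢ/kT = 0, 1.39066.
Z = Σ e^(−Eᵢ/kT) = e^(−0) + e^(−1.39066) = 1.00000 + 0.248911 = 1.24891.

Z = 1.249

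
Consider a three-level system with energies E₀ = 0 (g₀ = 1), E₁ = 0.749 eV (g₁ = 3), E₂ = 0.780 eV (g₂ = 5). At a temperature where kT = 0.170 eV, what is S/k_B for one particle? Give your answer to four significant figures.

0.4468

Eᵢ/kT = 0, 4.40588, 4.58824.
Z = Σ gᵢe^(−Eᵢ/kT) = 1·e^(−0) + 3·e^(−4.40588) + 5·e^(−4.58824) = 1.00000 + 0.0366161 + 0.0508537 = 1.08747.
⟨E⟩ = Σ EᵢPᵢ = 0.0616949 eV.
S/k_B = ln Z + ⟨E⟩/kT = ln(1.08747) + 0.0616949/0.170 = 0.0838539 + 0.362911 = 0.4468.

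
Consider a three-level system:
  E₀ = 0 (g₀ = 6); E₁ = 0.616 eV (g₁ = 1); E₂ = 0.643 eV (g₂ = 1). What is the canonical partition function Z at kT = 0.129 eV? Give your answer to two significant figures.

Z = 6.0

Eᵢ/kT = 0, 4.775, 4.984.
Z = Σ gᵢe^(−Eᵢ/kT) = 6·e^(−0) + 1·e^(−4.775) + 1·e^(−4.984) = 6.000 + 0.008438 + 0.006847 = 6.015.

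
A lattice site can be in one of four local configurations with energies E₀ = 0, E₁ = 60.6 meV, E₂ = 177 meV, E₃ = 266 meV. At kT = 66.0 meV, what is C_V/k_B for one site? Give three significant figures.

0.577

Eᵢ/kT = 0, 0.91818, 2.6818, 4.0303.
Z = Σ e^(−Eᵢ/kT) = e^(−0) + e^(−0.91818) + e^(−2.6818) + e^(−4.0303) = 1.0000 + 0.39925 + 0.068440 + 0.017769 = 1.4855.
⟨E⟩ = 27.624 meV, ⟨E²⟩ = 3276.7 meV².
C_V/k_B = (⟨E²⟩ − ⟨E⟩²)/(kT)² = (3276.7 − 763.09)/4356.0 = 0.577.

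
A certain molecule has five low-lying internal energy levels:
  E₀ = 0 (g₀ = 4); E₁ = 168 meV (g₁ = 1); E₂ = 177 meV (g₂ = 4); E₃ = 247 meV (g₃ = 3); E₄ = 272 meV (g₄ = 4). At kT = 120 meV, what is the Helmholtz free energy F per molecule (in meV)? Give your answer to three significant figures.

-214 meV

Eᵢ/kT = 0, 1.4000, 1.4750, 2.0583, 2.2667.
Z = Σ gᵢe^(−Eᵢ/kT) = 4·e^(−0) + 1·e^(−1.4000) + 4·e^(−1.4750) + 3·e^(−2.0583) + 4·e^(−2.2667) = 4.0000 + 0.24660 + 0.91511 + 0.38301 + 0.41461 = 5.9593.
F = −kT ln Z = −120 × ln(5.9593) = −120 × 1.7850 = -214 meV.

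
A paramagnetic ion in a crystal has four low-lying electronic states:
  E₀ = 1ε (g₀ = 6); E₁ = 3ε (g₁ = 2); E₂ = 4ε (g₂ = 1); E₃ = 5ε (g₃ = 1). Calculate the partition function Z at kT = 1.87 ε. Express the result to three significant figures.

Z = 4.10

Eᵢ/kT = 0.53476, 1.6043, 2.1390, 2.6738.
Z = Σ gᵢe^(−Eᵢ/kT) = 6·e^(−0.53476) + 2·e^(−1.6043) + 1·e^(−2.1390) + 1·e^(−2.6738) = 3.5149 + 0.40206 + 0.11777 + 0.068990 = 4.1037.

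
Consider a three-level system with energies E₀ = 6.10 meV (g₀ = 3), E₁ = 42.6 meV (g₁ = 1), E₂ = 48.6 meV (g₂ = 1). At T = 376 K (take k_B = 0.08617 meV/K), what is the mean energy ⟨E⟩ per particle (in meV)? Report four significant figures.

12.58 meV

k_BT = 0.08617 × 376 K = 32.3999 meV.
Eᵢ/kT = 0.188272, 1.31482, 1.50000.
Z = Σ gᵢe^(−Eᵢ/kT) = 3·e^(−0.188272) + 1·e^(−1.31482) + 1·e^(−1.50000) = 2.48517 + 0.268523 + 0.223130 = 2.97682.
⟨E⟩ = Σ Eᵢ gᵢe^(−Eᵢ/kT) / Z = (6.10·2.48517 + 42.6·0.268523 + 48.6·0.223130) / 2.97682 = 12.58 meV.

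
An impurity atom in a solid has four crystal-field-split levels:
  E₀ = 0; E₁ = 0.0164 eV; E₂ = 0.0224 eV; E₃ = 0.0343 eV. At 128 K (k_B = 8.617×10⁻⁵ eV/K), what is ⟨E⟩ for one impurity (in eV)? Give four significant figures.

k_BT = 8.617×10⁻⁵ × 128 K = 0.0110298 eV.
Eᵢ/kT = 0, 1.48688, 2.03086, 3.10976.
Z = Σ e^(−Eᵢ/kT) = e^(−0) + e^(−1.48688) + e^(−2.03086) + e^(−3.10976) = 1.00000 + 0.226077 + 0.131223 + 0.0446117 = 1.40191.
⟨E⟩ = Σ Eᵢ e^(−Eᵢ/kT) / Z = (0·1.00000 + 0.0164·0.226077 + 0.0224·0.131223 + 0.0343·0.0446117) / 1.40191 = 0.005833 eV.

0.005833 eV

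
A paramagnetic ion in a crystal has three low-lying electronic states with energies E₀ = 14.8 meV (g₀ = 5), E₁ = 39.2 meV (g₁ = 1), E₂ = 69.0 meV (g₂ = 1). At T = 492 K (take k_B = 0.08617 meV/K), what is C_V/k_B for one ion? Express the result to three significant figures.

0.0963

k_BT = 0.08617 × 492 K = 42.396 meV.
Eᵢ/kT = 0.34909, 0.92462, 1.6275.
Z = Σ gᵢe^(−Eᵢ/kT) = 5·e^(−0.34909) + 1·e^(−0.92462) + 1·e^(−1.6275) = 3.5266 + 0.39668 + 0.19642 = 4.1197.
⟨E⟩ = 19.734 meV, ⟨E²⟩ = 562.46 meV².
C_V/k_B = (⟨E²⟩ − ⟨E⟩²)/(kT)² = (562.46 − 389.43)/1797.4 = 0.0963.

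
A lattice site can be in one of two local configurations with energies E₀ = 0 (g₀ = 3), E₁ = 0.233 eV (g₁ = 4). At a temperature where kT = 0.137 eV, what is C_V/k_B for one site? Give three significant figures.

Eᵢ/kT = 0, 1.7007.
Z = Σ gᵢe^(−Eᵢ/kT) = 3·e^(−0) + 4·e^(−1.7007) = 3.0000 + 0.73022 = 3.7302.
⟨E⟩ = 0.045612 eV, ⟨E²⟩ = 0.010628 eV².
C_V/k_B = (⟨E²⟩ − ⟨E⟩²)/(kT)² = (0.010628 − 0.0020805)/0.018769 = 0.455.

0.455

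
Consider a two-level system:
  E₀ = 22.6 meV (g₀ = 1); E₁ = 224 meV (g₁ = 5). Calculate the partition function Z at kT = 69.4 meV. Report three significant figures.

Eᵢ/kT = 0.32565, 3.2277.
Z = Σ gᵢe^(−Eᵢ/kT) = 1·e^(−0.32565) + 5·e^(−3.2277) = 0.72206 + 0.19824 = 0.92030.

Z = 0.920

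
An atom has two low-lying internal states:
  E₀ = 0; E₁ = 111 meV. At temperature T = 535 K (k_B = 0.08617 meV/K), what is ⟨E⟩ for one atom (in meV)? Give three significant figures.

9.17 meV

k_BT = 0.08617 × 535 K = 46.101 meV.
Eᵢ/kT = 0, 2.4078.
Z = Σ e^(−Eᵢ/kT) = e^(−0) + e^(−2.4078) = 1.0000 + 0.090013 = 1.0900.
⟨E⟩ = Σ Eᵢ e^(−Eᵢ/kT) / Z = (0·1.0000 + 111·0.090013) / 1.0900 = 9.17 meV.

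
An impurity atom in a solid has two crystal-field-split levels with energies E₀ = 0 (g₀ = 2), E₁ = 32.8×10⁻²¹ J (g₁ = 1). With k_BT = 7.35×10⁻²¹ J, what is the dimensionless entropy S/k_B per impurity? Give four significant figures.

0.7245

Eᵢ/kT = 0, 4.46259.
Z = Σ gᵢe^(−Eᵢ/kT) = 2·e^(−0) + 1·e^(−4.46259) = 2.00000 + 0.0115325 = 2.01153.
⟨E⟩ = Σ EᵢPᵢ = 0.188049 ×10⁻²¹ J.
S/k_B = ln Z + ⟨E⟩/kT = ln(2.01153) + 0.188049/7.35 = 0.698896 + 0.0255849 = 0.7245.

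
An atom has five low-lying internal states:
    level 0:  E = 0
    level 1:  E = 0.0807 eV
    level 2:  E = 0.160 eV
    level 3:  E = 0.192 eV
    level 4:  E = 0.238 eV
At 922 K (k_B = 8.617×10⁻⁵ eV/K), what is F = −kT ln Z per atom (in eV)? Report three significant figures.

-0.0391 eV

k_BT = 8.617×10⁻⁵ × 922 K = 0.079449 eV.
Eᵢ/kT = 0, 1.0157, 2.0139, 2.4166, 2.9956.
Z = Σ e^(−Eᵢ/kT) = e^(−0) + e^(−1.0157) + e^(−2.0139) + e^(−2.4166) + e^(−2.9956) = 1.0000 + 0.36215 + 0.13347 + 0.089224 + 0.050007 = 1.6349.
F = −kT ln Z = −0.079449 × ln(1.6349) = −0.079449 × 0.49158 = -0.0391 eV.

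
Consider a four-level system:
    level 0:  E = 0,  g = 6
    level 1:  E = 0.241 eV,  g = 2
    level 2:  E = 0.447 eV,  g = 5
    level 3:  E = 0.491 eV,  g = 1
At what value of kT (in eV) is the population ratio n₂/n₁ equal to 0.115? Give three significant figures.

0.0669 eV

n₂/n₁ = (g₂/g₁) exp[−(E₂−E₁)/kT] = 0.115.
⇒ (E₂−E₁)/kT = ln((5/2)/0.115) = ln(21.739) = 3.0791.
kT = 0.206 eV / 3.0791 = 0.0669 eV.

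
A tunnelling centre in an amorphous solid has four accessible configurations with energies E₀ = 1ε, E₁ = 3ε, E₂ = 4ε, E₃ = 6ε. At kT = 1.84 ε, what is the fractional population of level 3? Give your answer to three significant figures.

Eᵢ/kT = 0.54348, 1.6304, 2.1739, 3.2609.
Z = Σ e^(−Eᵢ/kT) = e^(−0.54348) + e^(−1.6304) + e^(−2.1739) + e^(−3.2609) = 0.58072 + 0.19585 + 0.11373 + 0.038354 = 0.92865.
P₃ = e^(−E₃/kT) / Z = 0.038354/0.92865 = 0.0413.

0.0413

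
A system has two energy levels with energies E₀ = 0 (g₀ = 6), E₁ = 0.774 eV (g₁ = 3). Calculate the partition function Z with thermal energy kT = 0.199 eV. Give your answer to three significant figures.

Z = 6.06

Eᵢ/kT = 0, 3.8894.
Z = Σ gᵢe^(−Eᵢ/kT) = 6·e^(−0) + 3·e^(−3.8894) = 6.0000 + 0.061373 = 6.0614.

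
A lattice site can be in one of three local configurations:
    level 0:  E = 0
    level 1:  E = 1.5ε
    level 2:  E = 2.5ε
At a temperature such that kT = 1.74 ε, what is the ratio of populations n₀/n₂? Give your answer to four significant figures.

4.207

n₀/n₂ = exp[−(E₀−E₂)/kT] = exp(−(-2.5ε)/(1.74ε)) = exp(1.43678) = 4.207.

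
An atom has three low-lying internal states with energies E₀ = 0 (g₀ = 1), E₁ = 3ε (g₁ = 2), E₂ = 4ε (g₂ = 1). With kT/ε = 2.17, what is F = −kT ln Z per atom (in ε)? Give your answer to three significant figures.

-1.10 ε

Eᵢ/kT = 0, 1.3825, 1.8433.
Z = Σ gᵢe^(−Eᵢ/kT) = 1·e^(−0) + 2·e^(−1.3825) + 1·e^(−1.8433) = 1.0000 + 0.50190 + 0.15829 = 1.6602.
F = −kT ln Z = −2.17 × ln(1.6602) = −2.17 × 0.50694 = -1.10 ε.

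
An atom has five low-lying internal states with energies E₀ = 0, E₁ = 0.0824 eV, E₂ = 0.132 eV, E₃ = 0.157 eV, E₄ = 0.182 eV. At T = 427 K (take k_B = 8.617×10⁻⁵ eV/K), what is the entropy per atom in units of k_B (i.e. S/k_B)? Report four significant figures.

k_BT = 8.617×10⁻⁵ × 427 K = 0.0367946 eV.
Eᵢ/kT = 0, 2.23946, 3.58748, 4.26693, 4.94638.
Z = Σ e^(−Eᵢ/kT) = e^(−0) + e^(−2.23946) + e^(−3.58748) + e^(−4.26693) + e^(−4.94638) = 1.00000 + 0.106516 + 0.0276680 + 0.0140248 + 0.00710910 = 1.15532.
⟨E⟩ = Σ EᵢPᵢ = 0.0137839 eV.
S/k_B = ln Z + ⟨E⟩/kT = ln(1.15532) + 0.0137839/0.0367946 = 0.144377 + 0.374617 = 0.5190.

0.5190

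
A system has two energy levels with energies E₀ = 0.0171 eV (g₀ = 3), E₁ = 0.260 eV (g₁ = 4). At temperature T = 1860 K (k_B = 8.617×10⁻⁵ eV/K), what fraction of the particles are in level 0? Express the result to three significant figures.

k_BT = 8.617×10⁻⁵ × 1860 K = 0.16028 eV.
Eᵢ/kT = 0.10669, 1.6222.
Z = Σ gᵢe^(−Eᵢ/kT) = 3·e^(−0.10669) + 4·e^(−1.6222) = 2.6964 + 0.78986 = 3.4863.
P₀ = g₀ e^(−E₀/kT) / Z = 2.6964/3.4863 = 0.773.

0.773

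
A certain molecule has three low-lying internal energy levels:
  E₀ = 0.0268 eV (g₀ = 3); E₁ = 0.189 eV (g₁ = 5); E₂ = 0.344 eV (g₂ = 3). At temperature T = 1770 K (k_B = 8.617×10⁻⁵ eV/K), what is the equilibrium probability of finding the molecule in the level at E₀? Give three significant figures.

0.588

k_BT = 8.617×10⁻⁵ × 1770 K = 0.15252 eV.
Eᵢ/kT = 0.17571, 1.2392, 2.2554.
Z = Σ gᵢe^(−Eᵢ/kT) = 3·e^(−0.17571) + 5·e^(−1.2392) + 3·e^(−2.2554) = 2.5166 + 1.4481 + 0.31449 = 4.2792.
P₀ = g₀ e^(−E₀/kT) / Z = 2.5166/4.2792 = 0.588.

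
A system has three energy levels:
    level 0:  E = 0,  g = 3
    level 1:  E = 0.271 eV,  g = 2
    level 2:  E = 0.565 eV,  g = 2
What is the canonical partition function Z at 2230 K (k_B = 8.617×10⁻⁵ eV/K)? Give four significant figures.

Z = 3.594

k_BT = 8.617×10⁻⁵ × 2230 K = 0.192159 eV.
Eᵢ/kT = 0, 1.41029, 2.94027.
Z = Σ gᵢe^(−Eᵢ/kT) = 3·e^(−0) + 2·e^(−1.41029) + 2·e^(−2.94027) = 3.00000 + 0.488145 + 0.105703 = 3.59385.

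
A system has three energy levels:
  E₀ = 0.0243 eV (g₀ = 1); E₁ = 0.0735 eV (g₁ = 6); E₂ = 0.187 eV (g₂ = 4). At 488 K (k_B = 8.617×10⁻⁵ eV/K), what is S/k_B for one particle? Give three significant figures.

1.93

k_BT = 8.617×10⁻⁵ × 488 K = 0.042051 eV.
Eᵢ/kT = 0.57787, 1.7479, 4.4470.
Z = Σ gᵢe^(−Eᵢ/kT) = 1·e^(−0.57787) + 6·e^(−1.7479) + 4·e^(−4.4470) = 0.56109 + 1.0448 + 0.046855 = 1.6527.
⟨E⟩ = Σ EᵢPᵢ = 0.060016 eV.
S/k_B = ln Z + ⟨E⟩/kT = ln(1.6527) + 0.060016/0.042051 = 0.50241 + 1.4272 = 1.93.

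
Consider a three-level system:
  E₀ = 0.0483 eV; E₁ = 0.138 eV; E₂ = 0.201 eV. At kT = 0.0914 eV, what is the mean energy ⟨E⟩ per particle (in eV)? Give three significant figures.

0.0882 eV

Eᵢ/kT = 0.52845, 1.5098, 2.1991.
Z = Σ e^(−Eᵢ/kT) = e^(−0.52845) + e^(−1.5098) + e^(−2.1991) = 0.58952 + 0.22095 + 0.11090 = 0.92137.
⟨E⟩ = Σ Eᵢ e^(−Eᵢ/kT) / Z = (0.0483·0.58952 + 0.138·0.22095 + 0.201·0.11090) / 0.92137 = 0.0882 eV.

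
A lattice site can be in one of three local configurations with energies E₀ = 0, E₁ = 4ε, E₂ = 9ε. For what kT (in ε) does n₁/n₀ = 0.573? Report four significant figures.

n₁/n₀ = exp[−(E₁−E₀)/kT] = 0.573.
⇒ (E₁−E₀)/kT = ln(1/0.573) = ln(1.74520) = 0.556869.
kT = 4ε / 0.556869 = 7.183 ε.

7.183 ε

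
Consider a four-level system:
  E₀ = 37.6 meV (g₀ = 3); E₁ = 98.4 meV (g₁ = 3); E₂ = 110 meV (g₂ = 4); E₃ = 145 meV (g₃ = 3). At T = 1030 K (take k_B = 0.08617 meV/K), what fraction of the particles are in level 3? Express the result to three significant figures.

0.125

k_BT = 0.08617 × 1030 K = 88.755 meV.
Eᵢ/kT = 0.42364, 1.1087, 1.2394, 1.6337.
Z = Σ gᵢe^(−Eᵢ/kT) = 3·e^(−0.42364) + 3·e^(−1.1087) + 4·e^(−1.2394) + 3·e^(−1.6337) = 1.9640 + 0.98996 + 1.1582 + 0.58562 = 4.6978.
P₃ = g₃ e^(−E₃/kT) / Z = 0.58562/4.6978 = 0.125.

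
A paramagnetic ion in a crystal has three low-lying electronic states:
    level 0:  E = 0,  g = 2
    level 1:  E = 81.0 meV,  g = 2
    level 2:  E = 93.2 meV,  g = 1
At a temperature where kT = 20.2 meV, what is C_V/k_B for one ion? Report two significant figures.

0.38

Eᵢ/kT = 0, 4.010, 4.614.
Z = Σ gᵢe^(−Eᵢ/kT) = 2·e^(−0) + 2·e^(−4.010) + 1·e^(−4.614) = 2.000 + 0.03627 + 0.009912 = 2.046.
⟨E⟩ = 1.887 meV, ⟨E²⟩ = 158.4 meV².
C_V/k_B = (⟨E²⟩ − ⟨E⟩²)/(kT)² = (158.4 − 3.561)/408.0 = 0.38.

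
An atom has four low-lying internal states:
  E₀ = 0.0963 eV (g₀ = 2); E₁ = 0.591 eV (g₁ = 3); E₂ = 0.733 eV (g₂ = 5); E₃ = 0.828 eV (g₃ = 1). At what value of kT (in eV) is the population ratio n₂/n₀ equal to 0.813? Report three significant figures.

0.567 eV

n₂/n₀ = (g₂/g₀) exp[−(E₂−E₀)/kT] = 0.813.
⇒ (E₂−E₀)/kT = ln((5/2)/0.813) = ln(3.0750) = 1.1233.
kT = 0.6367 eV / 1.1233 = 0.567 eV.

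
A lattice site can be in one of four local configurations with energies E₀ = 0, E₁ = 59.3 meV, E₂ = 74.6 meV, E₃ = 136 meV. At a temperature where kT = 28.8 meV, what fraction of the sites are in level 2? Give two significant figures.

0.062

Eᵢ/kT = 0, 2.059, 2.590, 4.722.
Z = Σ e^(−Eᵢ/kT) = e^(−0) + e^(−2.059) + e^(−2.590) + e^(−4.722) = 1.000 + 0.1276 + 0.07502 + 0.008897 = 1.212.
P₂ = e^(−E₂/kT) / Z = 0.07502/1.212 = 0.062.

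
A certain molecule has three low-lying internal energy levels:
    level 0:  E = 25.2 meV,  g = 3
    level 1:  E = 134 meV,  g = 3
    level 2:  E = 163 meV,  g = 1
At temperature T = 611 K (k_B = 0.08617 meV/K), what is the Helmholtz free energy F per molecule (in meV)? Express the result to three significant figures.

-40.0 meV

k_BT = 0.08617 × 611 K = 52.650 meV.
Eᵢ/kT = 0.47863, 2.5451, 3.0959.
Z = Σ gᵢe^(−Eᵢ/kT) = 3·e^(−0.47863) + 3·e^(−2.5451) + 1·e^(−3.0959) = 1.8589 + 0.23540 + 0.045234 = 2.1395.
F = −kT ln Z = −52.650 × ln(2.1395) = −52.650 × 0.76057 = -40.0 meV.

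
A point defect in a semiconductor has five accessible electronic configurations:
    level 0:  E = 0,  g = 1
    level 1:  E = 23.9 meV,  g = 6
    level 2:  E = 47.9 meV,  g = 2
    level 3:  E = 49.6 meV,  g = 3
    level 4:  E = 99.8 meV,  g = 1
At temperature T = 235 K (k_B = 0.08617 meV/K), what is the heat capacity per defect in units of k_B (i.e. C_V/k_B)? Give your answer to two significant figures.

0.63

k_BT = 0.08617 × 235 K = 20.25 meV.
Eᵢ/kT = 0, 1.180, 2.365, 2.449, 4.928.
Z = Σ gᵢe^(−Eᵢ/kT) = 1·e^(−0) + 6·e^(−1.180) + 2·e^(−2.365) + 3·e^(−2.449) + 1·e^(−4.928) = 1.000 + 1.844 + 0.1879 + 0.2591 + 0.007241 = 3.298.
⟨E⟩ = 20.21 meV, ⟨E²⟩ = 665.2 meV².
C_V/k_B = (⟨E²⟩ − ⟨E⟩²)/(kT)² = (665.2 − 408.4)/410.1 = 0.63.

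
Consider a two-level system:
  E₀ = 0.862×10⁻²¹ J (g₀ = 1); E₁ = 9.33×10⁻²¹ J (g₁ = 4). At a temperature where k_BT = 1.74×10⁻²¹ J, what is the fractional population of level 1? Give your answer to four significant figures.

0.02988

Eᵢ/kT = 0.495402, 5.36207.
Z = Σ gᵢe^(−Eᵢ/kT) = 1·e^(−0.495402) + 4·e^(−5.36207) = 0.609326 + 0.0187647 = 0.628091.
P₁ = g₁ e^(−E₁/kT) / Z = 0.0187647/0.628091 = 0.02988.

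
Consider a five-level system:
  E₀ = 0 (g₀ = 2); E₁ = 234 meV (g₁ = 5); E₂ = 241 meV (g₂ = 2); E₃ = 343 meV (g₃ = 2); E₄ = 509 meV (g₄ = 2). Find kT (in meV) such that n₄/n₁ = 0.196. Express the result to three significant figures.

386 meV

n₄/n₁ = (g₄/g₁) exp[−(E₄−E₁)/kT] = 0.196.
⇒ (E₄−E₁)/kT = ln((2/5)/0.196) = ln(2.0408) = 0.71334.
kT = 275 meV / 0.71334 = 386 meV.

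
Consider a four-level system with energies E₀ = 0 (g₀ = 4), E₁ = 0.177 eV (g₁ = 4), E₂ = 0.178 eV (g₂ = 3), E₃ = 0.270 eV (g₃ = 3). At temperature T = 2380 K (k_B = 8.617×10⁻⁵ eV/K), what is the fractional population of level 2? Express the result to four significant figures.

k_BT = 8.617×10⁻⁵ × 2380 K = 0.205085 eV.
Eᵢ/kT = 0, 0.863057, 0.867933, 1.31653.
Z = Σ gᵢe^(−Eᵢ/kT) = 4·e^(−0) + 4·e^(−0.863057) + 3·e^(−0.867933) + 3·e^(−1.31653) = 4.00000 + 1.68748 + 1.25946 + 0.804192 = 7.75113.
P₂ = g₂ e^(−E₂/kT) / Z = 1.25946/7.75113 = 0.1625.

0.1625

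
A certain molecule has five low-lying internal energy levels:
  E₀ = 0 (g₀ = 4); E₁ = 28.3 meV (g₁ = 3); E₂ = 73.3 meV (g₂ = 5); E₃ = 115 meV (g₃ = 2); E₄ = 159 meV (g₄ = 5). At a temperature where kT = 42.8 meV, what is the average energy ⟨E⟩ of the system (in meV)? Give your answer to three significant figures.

Eᵢ/kT = 0, 0.66121, 1.7126, 2.6869, 3.7150.
Z = Σ gᵢe^(−Eᵢ/kT) = 4·e^(−0) + 3·e^(−0.66121) + 5·e^(−1.7126) + 2·e^(−2.6869) + 5·e^(−3.7150) = 4.0000 + 1.5487 + 0.90198 + 0.13618 + 0.12178 = 6.7086.
⟨E⟩ = Σ Eᵢ gᵢe^(−Eᵢ/kT) / Z = (0·4.0000 + 28.3·1.5487 + 73.3·0.90198 + 115·0.13618 + 159·0.12178) / 6.7086 = 21.6 meV.

21.6 meV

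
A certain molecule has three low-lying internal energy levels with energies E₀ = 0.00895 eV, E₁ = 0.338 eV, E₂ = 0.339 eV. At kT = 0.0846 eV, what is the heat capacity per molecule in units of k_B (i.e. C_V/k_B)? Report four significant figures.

Eᵢ/kT = 0.105792, 3.99527, 4.00709.
Z = Σ e^(−Eᵢ/kT) = e^(−0.105792) + e^(−3.99527) + e^(−4.00709) = 0.899612 + 0.0184025 + 0.0181862 = 0.936201.
⟨E⟩ = 0.0218294 eV, ⟨E²⟩ = 0.00455502 eV².
C_V/k_B = (⟨E²⟩ − ⟨E⟩²)/(kT)² = (0.00455502 − 0.000476523)/0.00715716 = 0.5698.

0.5698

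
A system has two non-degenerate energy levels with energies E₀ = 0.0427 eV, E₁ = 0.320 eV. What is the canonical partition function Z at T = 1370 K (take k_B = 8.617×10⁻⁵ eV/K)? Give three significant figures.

k_BT = 8.617×10⁻⁵ × 1370 K = 0.11805 eV.
Eᵢ/kT = 0.36171, 2.7107.
Z = Σ e^(−Eᵢ/kT) = e^(−0.36171) + e^(−2.7107) = 0.69648 + 0.066490 = 0.76297.

Z = 0.763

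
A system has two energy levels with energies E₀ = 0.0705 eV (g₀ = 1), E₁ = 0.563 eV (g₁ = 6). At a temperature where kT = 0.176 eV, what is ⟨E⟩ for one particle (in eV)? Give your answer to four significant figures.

0.2023 eV

Eᵢ/kT = 0.400568, 3.19886.
Z = Σ gᵢe^(−Eᵢ/kT) = 1·e^(−0.400568) + 6·e^(−3.19886) = 0.669939 + 0.244852 = 0.914791.
⟨E⟩ = Σ Eᵢ gᵢe^(−Eᵢ/kT) / Z = (0.0705·0.669939 + 0.563·0.244852) / 0.914791 = 0.2023 eV.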